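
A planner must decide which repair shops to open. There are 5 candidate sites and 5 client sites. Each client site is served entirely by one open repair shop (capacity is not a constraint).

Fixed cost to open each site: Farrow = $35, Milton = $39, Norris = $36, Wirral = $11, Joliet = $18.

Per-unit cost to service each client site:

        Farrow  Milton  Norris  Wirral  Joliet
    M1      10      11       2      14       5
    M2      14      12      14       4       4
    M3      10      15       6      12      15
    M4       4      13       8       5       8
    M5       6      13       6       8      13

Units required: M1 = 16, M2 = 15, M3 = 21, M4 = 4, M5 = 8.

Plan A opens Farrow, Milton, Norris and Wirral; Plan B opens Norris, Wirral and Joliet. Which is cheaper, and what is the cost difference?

Plan A: {Farrow, Milton, Norris, Wirral}: M1→Norris 2·16=32, M2→Wirral 4·15=60, M3→Norris 6·21=126, M4→Farrow 4·4=16, M5→Farrow 6·8=48. Service 282; fixed 121; total 403.
Plan B: {Norris, Wirral, Joliet}: M1→Norris 2·16=32, M2→Wirral 4·15=60, M3→Norris 6·21=126, M4→Wirral 5·4=20, M5→Norris 6·8=48. Service 286; fixed 65; total 351.
Difference: |403 − 351| = 52.

Plan B is cheaper by 52.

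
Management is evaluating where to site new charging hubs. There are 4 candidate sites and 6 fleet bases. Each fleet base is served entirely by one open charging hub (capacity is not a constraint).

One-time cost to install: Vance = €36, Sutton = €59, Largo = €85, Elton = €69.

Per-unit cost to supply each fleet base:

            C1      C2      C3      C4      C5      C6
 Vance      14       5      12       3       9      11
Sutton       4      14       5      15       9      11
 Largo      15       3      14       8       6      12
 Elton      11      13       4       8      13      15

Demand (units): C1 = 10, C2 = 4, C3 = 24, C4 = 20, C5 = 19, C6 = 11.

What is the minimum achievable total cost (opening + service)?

For any fixed open set, each fleet base goes to its cheapest open site; total = fixed + service.
{Vance, Sutton}: C1→Sutton 4·10=40, C2→Vance 5·4=20, C3→Sutton 5·24=120, C4→Vance 3·20=60, C5→Vance 9·19=171, C6→Vance 11·11=121. Service 532; fixed 95; total 627.
{Vance, Sutton, Largo}: service 467 + fixed 180 = 647
{Vance, Sutton, Elton}: service 508 + fixed 164 = 672
{Vance, Sutton, Largo, Elton}: service 443 + fixed 249 = 692
No other subset beats 627.

Minimum total cost: 627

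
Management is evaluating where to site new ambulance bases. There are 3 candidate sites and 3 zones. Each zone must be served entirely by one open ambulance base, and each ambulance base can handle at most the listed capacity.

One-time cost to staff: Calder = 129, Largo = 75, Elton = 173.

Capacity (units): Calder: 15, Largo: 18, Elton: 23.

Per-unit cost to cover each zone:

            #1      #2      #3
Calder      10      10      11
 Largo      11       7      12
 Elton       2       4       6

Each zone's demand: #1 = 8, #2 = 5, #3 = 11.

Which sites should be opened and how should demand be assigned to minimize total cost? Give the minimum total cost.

Open {Largo, Elton}: #1→Elton 2·8=16, #2→Largo 7·5=35, #3→Elton 6·11=66.
Loads: Largo carries 5/18, Elton carries 19/23. Service 117; fixed 248; total 365.
Next best feasible plan costs 416.

Minimum total cost: 365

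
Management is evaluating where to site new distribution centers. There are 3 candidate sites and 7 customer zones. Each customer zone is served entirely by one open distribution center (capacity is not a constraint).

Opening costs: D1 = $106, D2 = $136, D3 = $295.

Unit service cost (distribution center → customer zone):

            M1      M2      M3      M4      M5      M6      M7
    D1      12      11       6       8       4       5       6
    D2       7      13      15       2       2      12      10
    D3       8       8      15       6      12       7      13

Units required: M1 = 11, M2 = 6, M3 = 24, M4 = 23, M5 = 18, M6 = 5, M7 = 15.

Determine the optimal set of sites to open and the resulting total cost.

For any fixed open set, each customer zone goes to its cheapest open site; total = fixed + service.
{D1, D2}: M1→D2 7·11=77, M2→D1 11·6=66, M3→D1 6·24=144, M4→D2 2·23=46, M5→D2 2·18=36, M6→D1 5·5=25, M7→D1 6·15=90. Service 484; fixed 242; total 726.
{D1}: service 713 + fixed 106 = 819
{D2}: service 807 + fixed 136 = 943
{D1, D2, D3}: M1→D2 7·11=77, M2→D3 8·6=48, M3→D1 6·24=144, M4→D2 2·23=46, M5→D2 2·18=36, M6→D1 5·5=25, M7→D1 6·15=90. Service 466; fixed 537; total 1003.
(All 7 nonempty subsets were checked; D1 and D2 is lowest.)

Open D1 and D2; minimum total cost 726.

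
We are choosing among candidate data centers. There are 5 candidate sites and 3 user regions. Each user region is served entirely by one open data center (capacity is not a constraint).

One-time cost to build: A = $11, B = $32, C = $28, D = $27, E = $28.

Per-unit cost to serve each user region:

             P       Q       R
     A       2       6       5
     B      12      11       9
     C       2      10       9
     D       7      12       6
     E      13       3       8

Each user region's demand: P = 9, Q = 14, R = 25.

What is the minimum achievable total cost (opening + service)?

Minimum total cost: 224

For any fixed open set, each user region goes to its cheapest open site; total = fixed + service.
{A, E}: P→A 2·9=18, Q→E 3·14=42, R→A 5·25=125. Service 185; fixed 39; total 224.
{A}: service 227 + fixed 11 = 238
{A, D, E}: P→A 2·9=18, Q→E 3·14=42, R→A 5·25=125. Service 185; fixed 66; total 251.
{A, B, C, D, E}: service 185 + fixed 126 = 311
No other subset beats 224.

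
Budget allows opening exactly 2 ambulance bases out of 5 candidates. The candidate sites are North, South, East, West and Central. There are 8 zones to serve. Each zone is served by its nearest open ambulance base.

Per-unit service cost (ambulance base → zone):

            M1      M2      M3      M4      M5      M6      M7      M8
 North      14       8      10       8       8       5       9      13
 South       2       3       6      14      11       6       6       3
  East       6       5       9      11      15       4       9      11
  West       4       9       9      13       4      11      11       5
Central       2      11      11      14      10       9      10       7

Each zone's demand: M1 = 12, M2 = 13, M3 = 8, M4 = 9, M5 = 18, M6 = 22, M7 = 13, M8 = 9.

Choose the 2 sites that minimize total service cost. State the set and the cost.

Choose South and West; total service cost 537.

With exactly 2 open, each zone uses its cheapest among the chosen.
{South, West}: M1→South 2·12=24, M2→South 3·13=39, M3→South 6·8=48, M4→West 13·9=117, M5→West 4·18=72, M6→South 6·22=132, M7→South 6·13=78, M8→South 3·9=27. Service cost 537.
{North, South}: service cost 542
{South, East}: service cost 601
Among all 10 size-2 choices, {South, West} is lowest.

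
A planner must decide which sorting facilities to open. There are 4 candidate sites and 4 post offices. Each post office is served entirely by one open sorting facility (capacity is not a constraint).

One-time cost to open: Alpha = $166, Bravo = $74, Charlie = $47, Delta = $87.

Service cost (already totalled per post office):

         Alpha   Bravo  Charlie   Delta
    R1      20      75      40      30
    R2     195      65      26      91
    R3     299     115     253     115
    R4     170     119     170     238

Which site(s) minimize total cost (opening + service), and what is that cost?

For any fixed open set, each post office goes to its cheapest open site; total = fixed + service.
{Bravo, Charlie}: R1→Charlie 40, R2→Charlie 26, R3→Bravo 115, R4→Bravo 119. Service 300; fixed 121; total 421.
{Bravo}: R1→Bravo 75, R2→Bravo 65, R3→Bravo 115, R4→Bravo 119. Service 374; fixed 74; total 448.
{Charlie, Delta}: service 341 + fixed 134 = 475
{Alpha, Bravo, Charlie, Delta}: service 280 + fixed 374 = 654
(All 15 nonempty subsets were checked; Bravo and Charlie is lowest.)

Open Bravo and Charlie; minimum total cost 421.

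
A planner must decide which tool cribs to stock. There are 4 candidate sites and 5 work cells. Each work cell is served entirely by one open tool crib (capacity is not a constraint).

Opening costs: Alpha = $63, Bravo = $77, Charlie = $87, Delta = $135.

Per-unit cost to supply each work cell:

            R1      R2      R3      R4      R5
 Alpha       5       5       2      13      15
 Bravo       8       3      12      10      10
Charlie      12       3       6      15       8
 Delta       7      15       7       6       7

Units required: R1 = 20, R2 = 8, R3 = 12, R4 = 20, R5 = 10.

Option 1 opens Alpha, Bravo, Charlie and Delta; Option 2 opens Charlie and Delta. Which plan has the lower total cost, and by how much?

Option 2 is cheaper by 52.

Option 1: {Alpha, Bravo, Charlie, Delta}: R1→Alpha 5·20=100, R2→Bravo 3·8=24, R3→Alpha 2·12=24, R4→Delta 6·20=120, R5→Delta 7·10=70. Service 338; fixed 362; total 700.
Option 2: {Charlie, Delta}: R1→Delta 7·20=140, R2→Charlie 3·8=24, R3→Charlie 6·12=72, R4→Delta 6·20=120, R5→Delta 7·10=70. Service 426; fixed 222; total 648.
Difference: |700 − 648| = 52.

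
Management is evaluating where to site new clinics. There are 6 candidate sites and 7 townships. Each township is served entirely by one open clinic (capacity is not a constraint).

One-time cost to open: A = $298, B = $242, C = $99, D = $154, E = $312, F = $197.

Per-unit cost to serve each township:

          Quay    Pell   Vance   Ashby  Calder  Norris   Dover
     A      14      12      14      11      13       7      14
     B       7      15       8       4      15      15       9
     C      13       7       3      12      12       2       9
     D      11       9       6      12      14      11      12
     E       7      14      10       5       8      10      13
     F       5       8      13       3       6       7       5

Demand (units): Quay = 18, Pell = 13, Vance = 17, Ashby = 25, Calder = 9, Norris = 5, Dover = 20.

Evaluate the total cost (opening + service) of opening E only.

Each township is assigned to its cheapest site among the open ones.
{E}: Quay→E 7·18=126, Pell→E 14·13=182, Vance→E 10·17=170, Ashby→E 5·25=125, Calder→E 8·9=72, Norris→E 10·5=50, Dover→E 13·20=260. Service 985; fixed 312; total 1297.

Total cost: 1297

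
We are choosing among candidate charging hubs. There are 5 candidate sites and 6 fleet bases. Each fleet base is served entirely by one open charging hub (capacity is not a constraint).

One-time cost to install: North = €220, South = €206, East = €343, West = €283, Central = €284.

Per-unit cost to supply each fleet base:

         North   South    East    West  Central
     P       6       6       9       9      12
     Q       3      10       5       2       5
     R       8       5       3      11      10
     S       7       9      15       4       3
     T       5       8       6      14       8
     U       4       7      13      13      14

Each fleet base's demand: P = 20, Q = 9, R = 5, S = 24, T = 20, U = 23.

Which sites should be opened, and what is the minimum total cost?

Open North only; minimum total cost 767.

For any fixed open set, each fleet base goes to its cheapest open site; total = fixed + service.
{North}: P→North 6·20=120, Q→North 3·9=27, R→North 8·5=40, S→North 7·24=168, T→North 5·20=100, U→North 4·23=92. Service 547; fixed 220; total 767.
{North, Central}: P→North 6·20=120, Q→North 3·9=27, R→North 8·5=40, S→Central 3·24=72, T→North 5·20=100, U→North 4·23=92. Service 451; fixed 504; total 955.
{North, South}: service 532 + fixed 426 = 958
{North, South, East, West, Central}: P→North 6·20=120, Q→West 2·9=18, R→East 3·5=15, S→Central 3·24=72, T→North 5·20=100, U→North 4·23=92. Service 417; fixed 1336; total 1753.
No other subset beats 767.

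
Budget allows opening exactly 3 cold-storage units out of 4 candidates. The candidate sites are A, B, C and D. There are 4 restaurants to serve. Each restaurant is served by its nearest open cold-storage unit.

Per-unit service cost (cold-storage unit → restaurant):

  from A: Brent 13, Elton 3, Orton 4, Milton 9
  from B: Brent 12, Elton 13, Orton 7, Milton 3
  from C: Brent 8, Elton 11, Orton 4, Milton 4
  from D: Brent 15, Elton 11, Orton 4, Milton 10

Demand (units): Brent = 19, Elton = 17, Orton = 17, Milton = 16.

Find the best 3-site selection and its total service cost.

With exactly 3 open, each restaurant uses its cheapest among the chosen.
{A, B, C}: Brent→C 8·19=152, Elton→A 3·17=51, Orton→A 4·17=68, Milton→B 3·16=48. Service cost 319.
{A, C, D}: service cost 335
{A, B, D}: service cost 395
Among all 4 size-3 choices, {A, B, C} is lowest.

Choose A, B and C; total service cost 319.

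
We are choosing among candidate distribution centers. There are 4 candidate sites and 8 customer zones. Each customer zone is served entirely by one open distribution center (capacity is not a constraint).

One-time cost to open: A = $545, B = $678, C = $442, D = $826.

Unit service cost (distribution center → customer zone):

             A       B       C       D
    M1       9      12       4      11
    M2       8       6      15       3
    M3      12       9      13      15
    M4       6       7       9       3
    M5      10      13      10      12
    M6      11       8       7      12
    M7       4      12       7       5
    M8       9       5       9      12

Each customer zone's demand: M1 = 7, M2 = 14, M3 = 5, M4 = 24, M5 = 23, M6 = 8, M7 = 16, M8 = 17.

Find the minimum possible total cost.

For any fixed open set, each customer zone goes to its cheapest open site; total = fixed + service.
{A}: M1→A 9·7=63, M2→A 8·14=112, M3→A 12·5=60, M4→A 6·24=144, M5→A 10·23=230, M6→A 11·8=88, M7→A 4·16=64, M8→A 9·17=153. Service 914; fixed 545; total 1459.
{C}: service 1070 + fixed 442 = 1512
{B}: service 1021 + fixed 678 = 1699
{A, B, C, D}: M1→C 4·7=28, M2→D 3·14=42, M3→B 9·5=45, M4→D 3·24=72, M5→A 10·23=230, M6→C 7·8=56, M7→A 4·16=64, M8→B 5·17=85. Service 622; fixed 2491; total 3113.
No other subset beats 1459.

Minimum total cost: 1459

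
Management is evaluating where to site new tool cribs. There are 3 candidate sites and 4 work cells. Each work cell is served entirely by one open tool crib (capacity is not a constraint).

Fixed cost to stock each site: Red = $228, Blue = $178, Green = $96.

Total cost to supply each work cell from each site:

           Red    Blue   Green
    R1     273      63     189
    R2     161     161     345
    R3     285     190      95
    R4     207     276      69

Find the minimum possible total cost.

Minimum total cost: 662

For any fixed open set, each work cell goes to its cheapest open site; total = fixed + service.
{Blue, Green}: R1→Blue 63, R2→Blue 161, R3→Green 95, R4→Green 69. Service 388; fixed 274; total 662.
{Green}: service 698 + fixed 96 = 794
{Red, Green}: service 514 + fixed 324 = 838
{Red, Blue, Green}: service 388 + fixed 502 = 890
No other subset beats 662.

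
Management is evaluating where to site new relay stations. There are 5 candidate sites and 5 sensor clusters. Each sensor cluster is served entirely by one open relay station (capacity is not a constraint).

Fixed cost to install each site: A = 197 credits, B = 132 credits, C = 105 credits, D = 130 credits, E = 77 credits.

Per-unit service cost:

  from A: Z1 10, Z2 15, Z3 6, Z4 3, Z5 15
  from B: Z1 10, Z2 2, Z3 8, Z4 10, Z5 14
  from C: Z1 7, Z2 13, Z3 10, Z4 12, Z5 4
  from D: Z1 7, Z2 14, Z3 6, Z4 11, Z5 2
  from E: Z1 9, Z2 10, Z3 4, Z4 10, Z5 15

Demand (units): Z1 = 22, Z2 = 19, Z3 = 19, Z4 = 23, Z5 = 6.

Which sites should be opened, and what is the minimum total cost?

For any fixed open set, each sensor cluster goes to its cheapest open site; total = fixed + service.
{B, D}: Z1→D 7·22=154, Z2→B 2·19=38, Z3→D 6·19=114, Z4→B 10·23=230, Z5→D 2·6=12. Service 548; fixed 262; total 810.
{A, B, C}: service 399 + fixed 434 = 833
{B, C}: service 598 + fixed 237 = 835
{A, B, C, D, E}: service 349 + fixed 641 = 990
No other subset beats 810.

Open B and D; minimum total cost 810.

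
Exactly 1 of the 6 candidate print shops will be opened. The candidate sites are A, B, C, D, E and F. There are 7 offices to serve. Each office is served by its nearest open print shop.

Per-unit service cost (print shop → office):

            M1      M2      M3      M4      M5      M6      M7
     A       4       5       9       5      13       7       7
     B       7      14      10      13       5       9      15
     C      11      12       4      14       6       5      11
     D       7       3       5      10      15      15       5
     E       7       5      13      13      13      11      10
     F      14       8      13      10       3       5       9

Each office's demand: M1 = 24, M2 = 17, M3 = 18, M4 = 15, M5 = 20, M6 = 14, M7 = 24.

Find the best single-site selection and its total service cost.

With exactly 1 open, each office uses its cheapest among the chosen.
{A}: M1→A 4·24=96, M2→A 5·17=85, M3→A 9·18=162, M4→A 5·15=75, M5→A 13·20=260, M6→A 7·14=98, M7→A 7·24=168. Service cost 944.
{D}: service cost 1089
{F}: service cost 1202
Among all 6 size-1 choices, {A} is lowest.

Choose A only; total service cost 944.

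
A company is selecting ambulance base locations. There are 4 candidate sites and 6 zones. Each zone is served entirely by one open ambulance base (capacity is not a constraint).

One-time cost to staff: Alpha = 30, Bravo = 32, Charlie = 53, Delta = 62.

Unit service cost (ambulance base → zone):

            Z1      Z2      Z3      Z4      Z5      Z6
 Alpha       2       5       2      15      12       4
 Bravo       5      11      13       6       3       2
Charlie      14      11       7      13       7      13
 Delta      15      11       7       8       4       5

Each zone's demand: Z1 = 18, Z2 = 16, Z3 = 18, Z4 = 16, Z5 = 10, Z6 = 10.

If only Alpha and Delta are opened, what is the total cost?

Each zone is assigned to its cheapest site among the open ones.
{Alpha, Delta}: Z1→Alpha 2·18=36, Z2→Alpha 5·16=80, Z3→Alpha 2·18=36, Z4→Delta 8·16=128, Z5→Delta 4·10=40, Z6→Alpha 4·10=40. Service 360; fixed 92; total 452.

Total cost: 452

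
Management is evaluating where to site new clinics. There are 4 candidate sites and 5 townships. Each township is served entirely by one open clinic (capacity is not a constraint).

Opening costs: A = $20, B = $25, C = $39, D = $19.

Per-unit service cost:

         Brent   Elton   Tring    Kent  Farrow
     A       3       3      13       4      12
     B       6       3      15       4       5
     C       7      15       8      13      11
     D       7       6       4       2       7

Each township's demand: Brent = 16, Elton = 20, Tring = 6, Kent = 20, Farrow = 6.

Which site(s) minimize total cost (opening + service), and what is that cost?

Open A and D; minimum total cost 253.

For any fixed open set, each township goes to its cheapest open site; total = fixed + service.
{A, D}: Brent→A 3·16=48, Elton→A 3·20=60, Tring→D 4·6=24, Kent→D 2·20=40, Farrow→D 7·6=42. Service 214; fixed 39; total 253.
{A, B, D}: service 202 + fixed 64 = 266
{A, C, D}: Brent→A 3·16=48, Elton→A 3·20=60, Tring→D 4·6=24, Kent→D 2·20=40, Farrow→D 7·6=42. Service 214; fixed 78; total 292.
{A, B, C, D}: Brent→A 3·16=48, Elton→A 3·20=60, Tring→D 4·6=24, Kent→D 2·20=40, Farrow→B 5·6=30. Service 202; fixed 103; total 305.
(All 15 nonempty subsets were checked; A and D is lowest.)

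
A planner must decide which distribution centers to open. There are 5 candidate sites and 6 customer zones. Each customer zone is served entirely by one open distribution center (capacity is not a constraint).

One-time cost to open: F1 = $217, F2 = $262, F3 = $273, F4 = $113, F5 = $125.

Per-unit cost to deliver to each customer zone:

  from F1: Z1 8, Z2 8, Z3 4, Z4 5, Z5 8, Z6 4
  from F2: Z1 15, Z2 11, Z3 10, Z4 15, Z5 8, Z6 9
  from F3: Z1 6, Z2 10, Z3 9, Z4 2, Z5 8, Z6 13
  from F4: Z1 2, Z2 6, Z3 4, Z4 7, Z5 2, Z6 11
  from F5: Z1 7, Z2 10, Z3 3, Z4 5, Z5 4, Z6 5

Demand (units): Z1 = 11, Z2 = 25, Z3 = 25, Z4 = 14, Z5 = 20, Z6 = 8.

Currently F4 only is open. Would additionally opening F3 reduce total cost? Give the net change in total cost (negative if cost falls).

No — net change +203 (cost rises by 203).

Current service cost with {F4}: 498.
Adding F3: each customer zone re-picks its cheapest; new service cost 428, saving 70.
Extra fixed cost: 273. Net change = 273 − 70 = 203.
(Totals: 611 → 814.)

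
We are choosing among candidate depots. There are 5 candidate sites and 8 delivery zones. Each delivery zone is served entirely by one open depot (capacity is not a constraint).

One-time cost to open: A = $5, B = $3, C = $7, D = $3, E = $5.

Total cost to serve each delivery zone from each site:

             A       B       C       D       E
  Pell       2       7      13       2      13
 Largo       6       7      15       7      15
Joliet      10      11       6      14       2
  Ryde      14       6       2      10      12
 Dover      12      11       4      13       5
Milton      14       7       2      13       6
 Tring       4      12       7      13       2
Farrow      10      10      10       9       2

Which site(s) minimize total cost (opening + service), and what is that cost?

For any fixed open set, each delivery zone goes to its cheapest open site; total = fixed + service.
{C, D, E}: Pell→D 2, Largo→D 7, Joliet→E 2, Ryde→C 2, Dover→C 4, Milton→C 2, Tring→E 2, Farrow→E 2. Service 23; fixed 15; total 38.
{A, C, E}: Pell→A 2, Largo→A 6, Joliet→E 2, Ryde→C 2, Dover→C 4, Milton→C 2, Tring→E 2, Farrow→E 2. Service 22; fixed 17; total 39.
{B, C, D, E}: service 23 + fixed 18 = 41
{A, B, C, D, E}: service 22 + fixed 23 = 45
No other subset beats 38.

Open C, D and E; minimum total cost 38.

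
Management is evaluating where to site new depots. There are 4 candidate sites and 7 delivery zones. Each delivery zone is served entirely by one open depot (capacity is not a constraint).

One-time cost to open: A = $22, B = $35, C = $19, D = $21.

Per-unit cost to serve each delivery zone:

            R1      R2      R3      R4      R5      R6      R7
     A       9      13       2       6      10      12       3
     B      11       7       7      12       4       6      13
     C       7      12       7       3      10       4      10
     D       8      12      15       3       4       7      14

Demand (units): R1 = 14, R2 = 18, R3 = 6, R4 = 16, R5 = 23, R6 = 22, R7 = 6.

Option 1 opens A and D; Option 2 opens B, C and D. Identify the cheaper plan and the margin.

Option 2 is cheaper by 66.

Option 1: {A, D}: R1→D 8·14=112, R2→D 12·18=216, R3→A 2·6=12, R4→D 3·16=48, R5→D 4·23=92, R6→D 7·22=154, R7→A 3·6=18. Service 652; fixed 43; total 695.
Option 2: {B, C, D}: R1→C 7·14=98, R2→B 7·18=126, R3→B 7·6=42, R4→C 3·16=48, R5→B 4·23=92, R6→C 4·22=88, R7→C 10·6=60. Service 554; fixed 75; total 629.
Difference: |695 − 629| = 66.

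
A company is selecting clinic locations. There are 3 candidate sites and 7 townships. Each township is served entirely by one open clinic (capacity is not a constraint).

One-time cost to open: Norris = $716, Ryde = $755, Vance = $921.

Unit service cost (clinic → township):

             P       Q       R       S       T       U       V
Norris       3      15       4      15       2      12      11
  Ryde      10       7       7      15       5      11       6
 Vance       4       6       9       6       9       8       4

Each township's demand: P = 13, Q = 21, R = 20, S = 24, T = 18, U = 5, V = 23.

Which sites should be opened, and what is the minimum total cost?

Open Vance only; minimum total cost 1717.

For any fixed open set, each township goes to its cheapest open site; total = fixed + service.
{Vance}: P→Vance 4·13=52, Q→Vance 6·21=126, R→Vance 9·20=180, S→Vance 6·24=144, T→Vance 9·18=162, U→Vance 8·5=40, V→Vance 4·23=92. Service 796; fixed 921; total 1717.
{Ryde}: service 1060 + fixed 755 = 1815
{Norris}: P→Norris 3·13=39, Q→Norris 15·21=315, R→Norris 4·20=80, S→Norris 15·24=360, T→Norris 2·18=36, U→Norris 12·5=60, V→Norris 11·23=253. Service 1143; fixed 716; total 1859.
{Norris, Ryde, Vance}: service 557 + fixed 2392 = 2949
No other subset beats 1717.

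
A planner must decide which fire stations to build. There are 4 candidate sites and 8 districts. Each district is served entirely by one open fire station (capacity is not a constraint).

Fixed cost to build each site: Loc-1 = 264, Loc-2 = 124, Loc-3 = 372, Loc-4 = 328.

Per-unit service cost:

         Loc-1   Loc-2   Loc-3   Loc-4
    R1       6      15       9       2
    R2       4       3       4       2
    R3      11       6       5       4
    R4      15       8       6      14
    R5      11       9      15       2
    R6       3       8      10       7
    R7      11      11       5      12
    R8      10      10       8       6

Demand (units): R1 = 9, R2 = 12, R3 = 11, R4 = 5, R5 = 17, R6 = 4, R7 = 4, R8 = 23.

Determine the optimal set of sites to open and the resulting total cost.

For any fixed open set, each district goes to its cheapest open site; total = fixed + service.
{Loc-4}: R1→Loc-4 2·9=18, R2→Loc-4 2·12=24, R3→Loc-4 4·11=44, R4→Loc-4 14·5=70, R5→Loc-4 2·17=34, R6→Loc-4 7·4=28, R7→Loc-4 12·4=48, R8→Loc-4 6·23=138. Service 404; fixed 328; total 732.
{Loc-2, Loc-4}: R1→Loc-4 2·9=18, R2→Loc-4 2·12=24, R3→Loc-4 4·11=44, R4→Loc-2 8·5=40, R5→Loc-4 2·17=34, R6→Loc-4 7·4=28, R7→Loc-2 11·4=44, R8→Loc-4 6·23=138. Service 370; fixed 452; total 822.
{Loc-2}: R1→Loc-2 15·9=135, R2→Loc-2 3·12=36, R3→Loc-2 6·11=66, R4→Loc-2 8·5=40, R5→Loc-2 9·17=153, R6→Loc-2 8·4=32, R7→Loc-2 11·4=44, R8→Loc-2 10·23=230. Service 736; fixed 124; total 860.
{Loc-1, Loc-2, Loc-3, Loc-4}: service 320 + fixed 1088 = 1408
(All 15 nonempty subsets were checked; Loc-4 only is lowest.)

Open Loc-4 only; minimum total cost 732.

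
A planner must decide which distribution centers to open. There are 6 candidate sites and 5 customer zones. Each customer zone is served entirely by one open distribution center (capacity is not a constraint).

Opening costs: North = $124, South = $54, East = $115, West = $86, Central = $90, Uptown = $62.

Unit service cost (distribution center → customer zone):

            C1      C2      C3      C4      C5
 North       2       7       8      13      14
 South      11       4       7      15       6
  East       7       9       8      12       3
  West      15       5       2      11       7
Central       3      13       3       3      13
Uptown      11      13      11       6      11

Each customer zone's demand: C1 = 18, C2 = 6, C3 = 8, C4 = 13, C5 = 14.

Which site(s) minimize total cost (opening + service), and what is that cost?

Open South and Central; minimum total cost 369.

For any fixed open set, each customer zone goes to its cheapest open site; total = fixed + service.
{South, Central}: C1→Central 3·18=54, C2→South 4·6=24, C3→Central 3·8=24, C4→Central 3·13=39, C5→South 6·14=84. Service 225; fixed 144; total 369.
{West, Central}: service 237 + fixed 176 = 413
{East, Central}: service 213 + fixed 205 = 418
{North, South, East, West, Central, Uptown}: service 157 + fixed 531 = 688
No other subset beats 369.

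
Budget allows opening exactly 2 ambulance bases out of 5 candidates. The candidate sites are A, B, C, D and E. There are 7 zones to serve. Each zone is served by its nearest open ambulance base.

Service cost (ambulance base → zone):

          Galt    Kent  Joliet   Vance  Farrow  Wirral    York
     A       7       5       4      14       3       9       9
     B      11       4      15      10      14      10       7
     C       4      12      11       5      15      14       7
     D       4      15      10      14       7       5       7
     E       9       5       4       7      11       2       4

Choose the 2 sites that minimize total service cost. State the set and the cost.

With exactly 2 open, each zone uses its cheapest among the chosen.
{A, E}: Galt→A 7, Kent→A 5, Joliet→A 4, Vance→E 7, Farrow→A 3, Wirral→E 2, York→E 4. Service cost 32.
{D, E}: service cost 33
{C, E}: service cost 35
Among all 10 size-2 choices, {A, E} is lowest.

Choose A and E; total service cost 32.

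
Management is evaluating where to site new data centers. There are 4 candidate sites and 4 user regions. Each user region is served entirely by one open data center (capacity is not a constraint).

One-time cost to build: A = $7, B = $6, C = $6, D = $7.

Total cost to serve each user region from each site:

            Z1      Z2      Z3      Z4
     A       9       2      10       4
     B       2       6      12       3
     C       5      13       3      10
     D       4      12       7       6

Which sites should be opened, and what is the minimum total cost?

For any fixed open set, each user region goes to its cheapest open site; total = fixed + service.
{B, C}: Z1→B 2, Z2→B 6, Z3→C 3, Z4→B 3. Service 14; fixed 12; total 26.
{A, C}: Z1→C 5, Z2→A 2, Z3→C 3, Z4→A 4. Service 14; fixed 13; total 27.
{A, B, C}: Z1→B 2, Z2→A 2, Z3→C 3, Z4→B 3. Service 10; fixed 19; total 29.
{A, B, C, D}: Z1→B 2, Z2→A 2, Z3→C 3, Z4→B 3. Service 10; fixed 26; total 36.
No other subset beats 26.

Open B and C; minimum total cost 26.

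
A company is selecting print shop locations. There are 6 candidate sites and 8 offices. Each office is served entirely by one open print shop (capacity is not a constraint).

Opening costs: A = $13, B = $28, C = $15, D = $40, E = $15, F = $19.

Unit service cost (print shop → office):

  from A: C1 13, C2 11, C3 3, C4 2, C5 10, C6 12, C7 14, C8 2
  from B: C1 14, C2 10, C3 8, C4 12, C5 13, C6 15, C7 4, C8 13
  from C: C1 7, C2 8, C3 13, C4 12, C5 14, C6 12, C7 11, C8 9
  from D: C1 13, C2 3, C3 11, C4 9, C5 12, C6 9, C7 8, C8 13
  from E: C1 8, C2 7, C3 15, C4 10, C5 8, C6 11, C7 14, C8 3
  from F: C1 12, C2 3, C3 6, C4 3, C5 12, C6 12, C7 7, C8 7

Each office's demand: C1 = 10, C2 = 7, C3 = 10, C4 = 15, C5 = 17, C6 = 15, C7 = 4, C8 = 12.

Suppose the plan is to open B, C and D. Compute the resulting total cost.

Total cost: 852

Each office is assigned to its cheapest site among the open ones.
{B, C, D}: C1→C 7·10=70, C2→D 3·7=21, C3→B 8·10=80, C4→D 9·15=135, C5→D 12·17=204, C6→D 9·15=135, C7→B 4·4=16, C8→C 9·12=108. Service 769; fixed 83; total 852.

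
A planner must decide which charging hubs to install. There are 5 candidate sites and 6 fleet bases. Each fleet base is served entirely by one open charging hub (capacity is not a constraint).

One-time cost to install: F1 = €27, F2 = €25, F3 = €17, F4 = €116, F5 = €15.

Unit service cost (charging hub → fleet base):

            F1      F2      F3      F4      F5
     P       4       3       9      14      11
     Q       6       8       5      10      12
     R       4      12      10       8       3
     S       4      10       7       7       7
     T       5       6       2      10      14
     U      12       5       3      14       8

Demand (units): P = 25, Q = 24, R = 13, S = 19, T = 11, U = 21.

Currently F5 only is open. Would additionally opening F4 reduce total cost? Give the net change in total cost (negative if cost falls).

Current service cost with {F5}: 1057.
Adding F4: each fleet base re-picks its cheapest; new service cost 965, saving 92.
Extra fixed cost: 116. Net change = 116 − 92 = 24.
(Totals: 1072 → 1096.)

No — net change +24 (cost rises by 24).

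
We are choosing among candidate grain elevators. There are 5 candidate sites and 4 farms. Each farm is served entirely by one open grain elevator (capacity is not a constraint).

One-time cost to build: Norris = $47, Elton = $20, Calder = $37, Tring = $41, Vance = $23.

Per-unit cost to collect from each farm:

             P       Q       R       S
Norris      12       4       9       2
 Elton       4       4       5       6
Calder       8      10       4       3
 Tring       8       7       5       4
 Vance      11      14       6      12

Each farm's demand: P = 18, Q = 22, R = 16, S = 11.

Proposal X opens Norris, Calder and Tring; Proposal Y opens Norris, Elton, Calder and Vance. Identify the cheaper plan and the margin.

Proposal Y is cheaper by 70.

Proposal X: {Norris, Calder, Tring}: P→Calder 8·18=144, Q→Norris 4·22=88, R→Calder 4·16=64, S→Norris 2·11=22. Service 318; fixed 125; total 443.
Proposal Y: {Norris, Elton, Calder, Vance}: P→Elton 4·18=72, Q→Norris 4·22=88, R→Calder 4·16=64, S→Norris 2·11=22. Service 246; fixed 127; total 373.
Difference: |443 − 373| = 70.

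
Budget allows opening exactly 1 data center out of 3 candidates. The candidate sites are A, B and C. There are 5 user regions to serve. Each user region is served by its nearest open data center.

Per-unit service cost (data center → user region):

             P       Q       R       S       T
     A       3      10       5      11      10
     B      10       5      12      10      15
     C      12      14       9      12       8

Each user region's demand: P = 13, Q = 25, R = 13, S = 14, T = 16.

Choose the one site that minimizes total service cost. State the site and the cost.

With exactly 1 open, each user region uses its cheapest among the chosen.
{A}: P→A 3·13=39, Q→A 10·25=250, R→A 5·13=65, S→A 11·14=154, T→A 10·16=160. Service cost 668.
{B}: service cost 791
{C}: service cost 919
Among all 3 size-1 choices, {A} is lowest.

Choose A only; total service cost 668.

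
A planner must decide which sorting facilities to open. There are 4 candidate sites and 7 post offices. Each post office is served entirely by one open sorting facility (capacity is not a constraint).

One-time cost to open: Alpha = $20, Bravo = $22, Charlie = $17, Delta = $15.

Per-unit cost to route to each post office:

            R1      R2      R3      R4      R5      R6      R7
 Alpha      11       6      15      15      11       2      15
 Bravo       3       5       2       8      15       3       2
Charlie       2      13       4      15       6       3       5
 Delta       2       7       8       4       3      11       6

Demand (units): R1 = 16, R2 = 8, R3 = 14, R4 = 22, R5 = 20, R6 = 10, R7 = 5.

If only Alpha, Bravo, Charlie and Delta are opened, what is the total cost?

Total cost: 352

Each post office is assigned to its cheapest site among the open ones.
{Alpha, Bravo, Charlie, Delta}: R1→Charlie 2·16=32, R2→Bravo 5·8=40, R3→Bravo 2·14=28, R4→Delta 4·22=88, R5→Delta 3·20=60, R6→Alpha 2·10=20, R7→Bravo 2·5=10. Service 278; fixed 74; total 352.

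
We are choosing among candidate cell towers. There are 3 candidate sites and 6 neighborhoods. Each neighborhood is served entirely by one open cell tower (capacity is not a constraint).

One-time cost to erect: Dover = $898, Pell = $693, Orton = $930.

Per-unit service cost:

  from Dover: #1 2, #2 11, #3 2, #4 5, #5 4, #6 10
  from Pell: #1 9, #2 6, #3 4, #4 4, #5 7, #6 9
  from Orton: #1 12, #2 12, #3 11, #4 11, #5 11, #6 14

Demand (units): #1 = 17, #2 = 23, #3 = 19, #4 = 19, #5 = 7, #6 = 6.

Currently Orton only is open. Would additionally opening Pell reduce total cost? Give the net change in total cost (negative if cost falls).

Current service cost with {Orton}: 1059.
Adding Pell: each neighborhood re-picks its cheapest; new service cost 546, saving 513.
Extra fixed cost: 693. Net change = 693 − 513 = 180.
(Totals: 1989 → 2169.)

No — net change +180 (cost rises by 180).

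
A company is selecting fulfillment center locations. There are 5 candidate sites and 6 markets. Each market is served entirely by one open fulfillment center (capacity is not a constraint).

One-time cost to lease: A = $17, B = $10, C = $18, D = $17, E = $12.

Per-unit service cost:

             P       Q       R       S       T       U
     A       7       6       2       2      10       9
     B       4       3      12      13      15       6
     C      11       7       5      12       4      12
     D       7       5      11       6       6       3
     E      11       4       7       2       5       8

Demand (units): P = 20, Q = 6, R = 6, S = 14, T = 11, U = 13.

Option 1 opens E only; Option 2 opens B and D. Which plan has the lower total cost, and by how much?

Option 2 is cheaper by 105.

Option 1: {E}: P→E 11·20=220, Q→E 4·6=24, R→E 7·6=42, S→E 2·14=28, T→E 5·11=55, U→E 8·13=104. Service 473; fixed 12; total 485.
Option 2: {B, D}: P→B 4·20=80, Q→B 3·6=18, R→D 11·6=66, S→D 6·14=84, T→D 6·11=66, U→D 3·13=39. Service 353; fixed 27; total 380.
Difference: |485 − 380| = 105.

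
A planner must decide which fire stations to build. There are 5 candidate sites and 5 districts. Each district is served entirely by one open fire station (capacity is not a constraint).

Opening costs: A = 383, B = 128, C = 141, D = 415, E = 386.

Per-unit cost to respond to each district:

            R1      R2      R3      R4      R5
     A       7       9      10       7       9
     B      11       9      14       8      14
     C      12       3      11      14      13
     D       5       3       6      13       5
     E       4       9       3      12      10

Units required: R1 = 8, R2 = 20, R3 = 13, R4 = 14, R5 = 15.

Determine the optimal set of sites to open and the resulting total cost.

Open C only; minimum total cost 831.

For any fixed open set, each district goes to its cheapest open site; total = fixed + service.
{C}: R1→C 12·8=96, R2→C 3·20=60, R3→C 11·13=143, R4→C 14·14=196, R5→C 13·15=195. Service 690; fixed 141; total 831.
{D}: service 435 + fixed 415 = 850
{B, C}: service 598 + fixed 269 = 867
{A, B, C, D, E}: R1→E 4·8=32, R2→C 3·20=60, R3→E 3·13=39, R4→A 7·14=98, R5→D 5·15=75. Service 304; fixed 1453; total 1757.
No other subset beats 831.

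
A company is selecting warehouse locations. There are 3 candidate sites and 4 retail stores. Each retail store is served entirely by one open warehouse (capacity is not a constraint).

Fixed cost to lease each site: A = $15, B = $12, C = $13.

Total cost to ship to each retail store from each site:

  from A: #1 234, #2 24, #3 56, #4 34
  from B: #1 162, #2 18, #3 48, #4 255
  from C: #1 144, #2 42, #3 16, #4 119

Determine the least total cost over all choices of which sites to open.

For any fixed open set, each retail store goes to its cheapest open site; total = fixed + service.
{A, C}: #1→C 144, #2→A 24, #3→C 16, #4→A 34. Service 218; fixed 28; total 246.
{A, B, C}: #1→C 144, #2→B 18, #3→C 16, #4→A 34. Service 212; fixed 40; total 252.
{A, B}: service 262 + fixed 27 = 289
{B}: service 483 + fixed 12 = 495
No other subset beats 246.

Minimum total cost: 246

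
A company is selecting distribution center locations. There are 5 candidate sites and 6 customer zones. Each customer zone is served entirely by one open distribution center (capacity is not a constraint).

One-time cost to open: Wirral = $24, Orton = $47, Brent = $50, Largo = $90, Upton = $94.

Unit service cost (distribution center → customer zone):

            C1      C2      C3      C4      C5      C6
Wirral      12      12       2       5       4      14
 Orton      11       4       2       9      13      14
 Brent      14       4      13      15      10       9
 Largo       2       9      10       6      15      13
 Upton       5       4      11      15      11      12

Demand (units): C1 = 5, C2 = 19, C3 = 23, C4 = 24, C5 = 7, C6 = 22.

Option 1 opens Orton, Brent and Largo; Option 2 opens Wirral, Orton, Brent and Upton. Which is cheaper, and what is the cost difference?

Option 2 is cheaper by 23.

Option 1: {Orton, Brent, Largo}: C1→Largo 2·5=10, C2→Orton 4·19=76, C3→Orton 2·23=46, C4→Largo 6·24=144, C5→Brent 10·7=70, C6→Brent 9·22=198. Service 544; fixed 187; total 731.
Option 2: {Wirral, Orton, Brent, Upton}: C1→Upton 5·5=25, C2→Orton 4·19=76, C3→Wirral 2·23=46, C4→Wirral 5·24=120, C5→Wirral 4·7=28, C6→Brent 9·22=198. Service 493; fixed 215; total 708.
Difference: |731 − 708| = 23.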